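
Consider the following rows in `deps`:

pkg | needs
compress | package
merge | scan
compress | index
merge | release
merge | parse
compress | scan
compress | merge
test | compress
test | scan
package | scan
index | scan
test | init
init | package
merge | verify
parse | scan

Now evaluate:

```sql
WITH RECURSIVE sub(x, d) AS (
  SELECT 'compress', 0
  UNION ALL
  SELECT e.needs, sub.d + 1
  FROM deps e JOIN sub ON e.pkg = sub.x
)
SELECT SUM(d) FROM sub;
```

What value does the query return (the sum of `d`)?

Base: (compress, d=0).
Iteration 1: edges from {compress} -> (index, d=1), (merge, d=1), (package, d=1), (scan, d=1).
Iteration 2: edges from {index,merge,package,scan} -> (parse, d=2), (release, d=2), (scan, d=2) x3, (verify, d=2). [UNION ALL keeps all 6 new rows, including repeats]
Iteration 3: edges from {parse,release,scan,verify} -> (scan, d=3).
Iteration 4: no outgoing edges from {scan}; recursion stops.
SUM(d) = 0 + 1 + 1 + 1 + 1 + 2 + 2 + 2 + 2 + 2 + 2 + 3 = 19.

19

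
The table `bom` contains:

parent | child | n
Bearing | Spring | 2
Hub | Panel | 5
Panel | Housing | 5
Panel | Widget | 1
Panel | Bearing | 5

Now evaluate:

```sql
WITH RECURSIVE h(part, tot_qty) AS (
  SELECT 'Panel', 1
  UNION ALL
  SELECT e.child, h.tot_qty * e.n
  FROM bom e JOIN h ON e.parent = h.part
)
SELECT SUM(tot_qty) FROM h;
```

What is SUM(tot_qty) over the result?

Base: (Panel, tot_qty=1).
Iteration 1: components of {Panel} -> Bearing = 1*5 = 5, Housing = 1*5 = 5, Widget = 1*1 = 1.
Iteration 2: components of {Bearing,Housing,Widget} -> Spring = 5*2 = 10.
Iteration 3: no further components; recursion stops.
SUM(tot_qty) = 1 + 1 + 5 + 5 + 10 = 22.

22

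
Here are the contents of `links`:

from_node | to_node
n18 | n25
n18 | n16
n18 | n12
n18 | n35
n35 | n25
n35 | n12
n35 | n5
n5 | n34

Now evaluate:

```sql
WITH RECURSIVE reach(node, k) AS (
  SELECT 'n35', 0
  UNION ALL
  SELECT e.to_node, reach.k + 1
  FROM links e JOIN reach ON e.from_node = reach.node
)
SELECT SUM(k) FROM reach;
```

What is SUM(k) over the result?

5

Base: (n35, k=0).
Iteration 1: edges from {n35} -> (n12, k=1), (n25, k=1), (n5, k=1).
Iteration 2: edges from {n12,n25,n5} -> (n34, k=2).
Iteration 3: no outgoing edges from {n34}; recursion stops.
SUM(k) = 0 + 1 + 1 + 1 + 2 = 5.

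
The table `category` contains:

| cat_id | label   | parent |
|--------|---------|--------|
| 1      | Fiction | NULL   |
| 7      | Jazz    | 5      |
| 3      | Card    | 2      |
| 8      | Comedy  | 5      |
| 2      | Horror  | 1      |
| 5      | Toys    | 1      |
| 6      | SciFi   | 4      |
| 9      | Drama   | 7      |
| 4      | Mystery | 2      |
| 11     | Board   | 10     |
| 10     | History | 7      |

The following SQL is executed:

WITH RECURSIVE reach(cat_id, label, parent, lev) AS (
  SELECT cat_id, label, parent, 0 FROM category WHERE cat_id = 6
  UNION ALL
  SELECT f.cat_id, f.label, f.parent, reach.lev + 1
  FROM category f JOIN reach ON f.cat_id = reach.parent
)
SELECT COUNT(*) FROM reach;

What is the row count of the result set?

4

Base: cat_id=6 (SciFi), parent=4, lev 0.
Iteration 1: join on cat_id=4 -> Mystery (id 4, parent=2, lev 1).
Iteration 2: join on cat_id=2 -> Horror (id 2, parent=1, lev 2).
Iteration 3: join on cat_id=1 -> Fiction (id 1, parent=NULL, lev 3).
Iteration 4: parent is NULL; no match; recursion stops.
Total rows emitted: 4.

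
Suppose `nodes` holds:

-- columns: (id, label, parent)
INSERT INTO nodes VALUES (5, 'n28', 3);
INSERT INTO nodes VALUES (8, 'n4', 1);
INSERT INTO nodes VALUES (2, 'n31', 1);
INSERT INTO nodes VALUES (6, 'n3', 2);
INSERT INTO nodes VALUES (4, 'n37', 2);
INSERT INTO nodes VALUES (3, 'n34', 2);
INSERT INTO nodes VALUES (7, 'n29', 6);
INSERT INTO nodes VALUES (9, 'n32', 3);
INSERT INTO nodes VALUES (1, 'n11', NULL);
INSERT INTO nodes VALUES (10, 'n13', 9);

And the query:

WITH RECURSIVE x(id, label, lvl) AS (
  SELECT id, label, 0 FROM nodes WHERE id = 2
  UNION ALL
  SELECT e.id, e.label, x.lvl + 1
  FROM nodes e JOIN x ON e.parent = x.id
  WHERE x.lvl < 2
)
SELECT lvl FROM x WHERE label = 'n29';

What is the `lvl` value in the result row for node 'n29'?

Base: id=2 (n31) at lvl 0.
Iteration 1: rows with parent in {2} -> n34 (id 3, lvl 1), n37 (id 4, lvl 1), n3 (id 6, lvl 1).
Iteration 2: rows with parent in {3,4,6} -> n28 (id 5, lvl 2), n29 (id 7, lvl 2), n32 (id 9, lvl 2).
Iteration 3: lvl < 2 fails for all current rows; recursion stops.

2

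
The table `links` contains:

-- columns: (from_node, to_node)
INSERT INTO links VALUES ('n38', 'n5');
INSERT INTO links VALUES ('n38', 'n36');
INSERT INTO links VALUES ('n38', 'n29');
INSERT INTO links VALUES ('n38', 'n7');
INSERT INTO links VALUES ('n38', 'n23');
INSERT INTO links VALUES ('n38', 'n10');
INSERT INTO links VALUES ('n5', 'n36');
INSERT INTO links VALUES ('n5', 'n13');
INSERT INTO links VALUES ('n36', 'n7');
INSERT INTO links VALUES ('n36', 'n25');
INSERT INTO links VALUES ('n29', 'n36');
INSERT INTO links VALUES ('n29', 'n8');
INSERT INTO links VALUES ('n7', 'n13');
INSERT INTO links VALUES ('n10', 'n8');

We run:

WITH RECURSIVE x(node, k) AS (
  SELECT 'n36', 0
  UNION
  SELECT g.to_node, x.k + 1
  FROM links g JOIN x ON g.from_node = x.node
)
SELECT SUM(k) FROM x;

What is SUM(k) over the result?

4

Base: (n36, k=0).
Iteration 1: edges from {n36} -> (n25, k=1), (n7, k=1).
Iteration 2: edges from {n25,n7} -> (n13, k=2).
Iteration 3: no outgoing edges from {n13}; recursion stops.
SUM(k) = 0 + 1 + 1 + 2 = 4.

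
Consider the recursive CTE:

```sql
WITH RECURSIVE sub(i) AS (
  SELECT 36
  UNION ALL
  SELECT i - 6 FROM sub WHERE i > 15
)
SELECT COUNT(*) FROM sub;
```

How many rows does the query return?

5

Base: i=36.
Iteration 1: 36 > 15 holds -> i = 36 - 6 = 30.
Iteration 2: 30 > 15 holds -> i = 30 - 6 = 24.
Iteration 3: 24 > 15 holds -> i = 24 - 6 = 18.
Iteration 4: 18 > 15 holds -> i = 18 - 6 = 12.
Iteration 5: 12 > 15 fails; recursion stops.
Total rows emitted: 5.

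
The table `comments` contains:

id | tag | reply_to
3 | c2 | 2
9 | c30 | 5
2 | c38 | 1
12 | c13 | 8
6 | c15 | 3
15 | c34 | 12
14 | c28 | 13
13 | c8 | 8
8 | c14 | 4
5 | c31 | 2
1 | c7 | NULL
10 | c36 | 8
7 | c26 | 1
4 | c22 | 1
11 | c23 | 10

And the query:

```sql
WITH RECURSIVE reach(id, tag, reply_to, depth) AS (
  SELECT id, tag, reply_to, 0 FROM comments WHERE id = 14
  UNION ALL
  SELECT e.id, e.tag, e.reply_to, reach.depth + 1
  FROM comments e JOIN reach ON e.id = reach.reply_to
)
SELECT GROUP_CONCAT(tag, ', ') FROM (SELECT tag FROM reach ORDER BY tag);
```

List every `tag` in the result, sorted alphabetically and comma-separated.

Base: id=14 (c28), reply_to=13, depth 0.
Iteration 1: join on id=13 -> c8 (id 13, reply_to=8, depth 1).
Iteration 2: join on id=8 -> c14 (id 8, reply_to=4, depth 2).
Iteration 3: join on id=4 -> c22 (id 4, reply_to=1, depth 3).
Iteration 4: join on id=1 -> c7 (id 1, reply_to=NULL, depth 4).
Iteration 5: reply_to is NULL; no match; recursion stops.

c14, c22, c28, c7, c8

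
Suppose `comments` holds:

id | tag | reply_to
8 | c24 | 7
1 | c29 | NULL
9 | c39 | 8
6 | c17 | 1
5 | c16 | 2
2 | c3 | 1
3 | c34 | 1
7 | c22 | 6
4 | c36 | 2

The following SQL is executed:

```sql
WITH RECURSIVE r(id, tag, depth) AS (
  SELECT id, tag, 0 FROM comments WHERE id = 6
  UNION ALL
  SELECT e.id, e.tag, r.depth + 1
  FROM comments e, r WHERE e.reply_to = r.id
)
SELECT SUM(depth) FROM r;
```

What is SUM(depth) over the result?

6

Base: id=6 (c17) at depth 0.
Iteration 1: rows with reply_to in {6} -> c22 (id 7, depth 1).
Iteration 2: rows with reply_to in {7} -> c24 (id 8, depth 2).
Iteration 3: rows with reply_to in {8} -> c39 (id 9, depth 3).
Iteration 4: no rows with reply_to in {9}; recursion stops.
SUM(depth) = 0 + 1 + 2 + 3 = 6.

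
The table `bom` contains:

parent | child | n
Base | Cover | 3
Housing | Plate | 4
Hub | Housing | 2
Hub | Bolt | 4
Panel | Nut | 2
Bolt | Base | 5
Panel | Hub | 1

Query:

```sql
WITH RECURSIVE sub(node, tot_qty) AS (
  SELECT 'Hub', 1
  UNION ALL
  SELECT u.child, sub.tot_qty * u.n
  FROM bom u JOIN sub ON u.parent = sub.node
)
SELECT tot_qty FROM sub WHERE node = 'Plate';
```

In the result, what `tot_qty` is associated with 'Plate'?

8

Base: (Hub, tot_qty=1).
Iteration 1: components of {Hub} -> Bolt = 1*4 = 4, Housing = 1*2 = 2.
Iteration 2: components of {Bolt,Housing} -> Base = 4*5 = 20, Plate = 2*4 = 8.
Iteration 3: components of {Base,Plate} -> Cover = 20*3 = 60.
Iteration 4: no further components; recursion stops.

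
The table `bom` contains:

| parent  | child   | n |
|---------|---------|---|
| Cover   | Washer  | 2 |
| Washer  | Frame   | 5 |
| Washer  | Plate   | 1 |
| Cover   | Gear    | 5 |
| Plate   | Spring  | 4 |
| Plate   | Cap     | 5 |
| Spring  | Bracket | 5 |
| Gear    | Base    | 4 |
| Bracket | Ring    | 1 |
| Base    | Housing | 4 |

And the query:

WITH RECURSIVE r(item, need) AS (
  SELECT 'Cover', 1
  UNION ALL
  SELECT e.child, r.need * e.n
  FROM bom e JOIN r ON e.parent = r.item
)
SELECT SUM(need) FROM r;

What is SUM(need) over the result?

Base: (Cover, need=1).
Iteration 1: components of {Cover} -> Gear = 1*5 = 5, Washer = 1*2 = 2.
Iteration 2: components of {Gear,Washer} -> Base = 5*4 = 20, Frame = 2*5 = 10, Plate = 2*1 = 2.
Iteration 3: components of {Base,Frame,Plate} -> Cap = 2*5 = 10, Housing = 20*4 = 80, Spring = 2*4 = 8.
Iteration 4: components of {Cap,Housing,Spring} -> Bracket = 8*5 = 40.
Iteration 5: components of {Bracket} -> Ring = 40*1 = 40.
Iteration 6: no further components; recursion stops.
SUM(need) = 1 + 2 + 5 + 10 + 2 + 20 + 8 + 10 + 80 + 40 + 40 = 218.

218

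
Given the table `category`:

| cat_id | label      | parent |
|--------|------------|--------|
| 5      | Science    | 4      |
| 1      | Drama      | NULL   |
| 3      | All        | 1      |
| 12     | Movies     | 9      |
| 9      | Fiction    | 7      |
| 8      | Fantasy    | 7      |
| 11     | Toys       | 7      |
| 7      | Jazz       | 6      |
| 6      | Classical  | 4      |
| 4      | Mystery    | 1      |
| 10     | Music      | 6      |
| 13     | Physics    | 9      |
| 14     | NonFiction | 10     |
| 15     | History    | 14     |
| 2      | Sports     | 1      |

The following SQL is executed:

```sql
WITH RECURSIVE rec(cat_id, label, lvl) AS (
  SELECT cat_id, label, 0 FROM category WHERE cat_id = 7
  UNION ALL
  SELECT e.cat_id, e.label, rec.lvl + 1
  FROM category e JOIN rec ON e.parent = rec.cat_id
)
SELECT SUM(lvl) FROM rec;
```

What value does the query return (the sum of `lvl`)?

7

Base: cat_id=7 (Jazz) at lvl 0.
Iteration 1: rows with parent in {7} -> Fantasy (id 8, lvl 1), Fiction (id 9, lvl 1), Toys (id 11, lvl 1).
Iteration 2: rows with parent in {8,9,11} -> Movies (id 12, lvl 2), Physics (id 13, lvl 2).
Iteration 3: no rows with parent in {12,13}; recursion stops.
SUM(lvl) = 0 + 1 + 1 + 1 + 2 + 2 = 7.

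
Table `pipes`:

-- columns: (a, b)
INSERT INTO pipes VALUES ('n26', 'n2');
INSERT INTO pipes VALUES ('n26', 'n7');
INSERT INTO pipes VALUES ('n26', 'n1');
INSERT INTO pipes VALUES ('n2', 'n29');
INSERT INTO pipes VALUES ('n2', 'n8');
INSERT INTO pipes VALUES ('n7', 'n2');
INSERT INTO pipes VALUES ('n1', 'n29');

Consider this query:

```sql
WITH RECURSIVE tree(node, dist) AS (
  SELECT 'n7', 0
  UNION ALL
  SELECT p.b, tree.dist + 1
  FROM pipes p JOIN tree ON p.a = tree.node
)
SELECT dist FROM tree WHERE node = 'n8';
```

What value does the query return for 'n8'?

Base: (n7, dist=0).
Iteration 1: edges from {n7} -> (n2, dist=1).
Iteration 2: edges from {n2} -> (n29, dist=2), (n8, dist=2).
Iteration 3: no outgoing edges from {n29,n8}; recursion stops.

2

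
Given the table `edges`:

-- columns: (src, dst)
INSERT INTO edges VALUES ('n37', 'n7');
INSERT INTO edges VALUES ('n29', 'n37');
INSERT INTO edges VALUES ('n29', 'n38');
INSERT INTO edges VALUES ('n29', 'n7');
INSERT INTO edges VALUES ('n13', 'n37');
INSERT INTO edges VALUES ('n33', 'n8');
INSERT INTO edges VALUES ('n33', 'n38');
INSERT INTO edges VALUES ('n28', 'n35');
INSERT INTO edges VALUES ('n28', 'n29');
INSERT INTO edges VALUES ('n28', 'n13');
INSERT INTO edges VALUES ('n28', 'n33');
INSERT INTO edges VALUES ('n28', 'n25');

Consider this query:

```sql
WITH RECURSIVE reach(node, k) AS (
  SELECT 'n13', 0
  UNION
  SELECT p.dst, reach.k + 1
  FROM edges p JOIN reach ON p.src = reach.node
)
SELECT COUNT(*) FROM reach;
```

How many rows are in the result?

Base: (n13, k=0).
Iteration 1: edges from {n13} -> (n37, k=1).
Iteration 2: edges from {n37} -> (n7, k=2).
Iteration 3: no outgoing edges from {n7}; recursion stops.
Total rows emitted: 3.

3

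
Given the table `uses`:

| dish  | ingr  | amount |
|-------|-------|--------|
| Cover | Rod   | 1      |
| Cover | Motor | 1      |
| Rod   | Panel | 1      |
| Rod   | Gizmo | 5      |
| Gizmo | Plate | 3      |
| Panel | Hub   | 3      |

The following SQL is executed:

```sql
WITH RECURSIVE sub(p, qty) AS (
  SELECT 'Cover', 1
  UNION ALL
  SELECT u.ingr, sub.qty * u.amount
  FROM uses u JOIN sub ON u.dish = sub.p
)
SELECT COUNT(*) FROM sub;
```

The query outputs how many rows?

Base: (Cover, qty=1).
Iteration 1: components of {Cover} -> Motor = 1*1 = 1, Rod = 1*1 = 1.
Iteration 2: components of {Motor,Rod} -> Gizmo = 1*5 = 5, Panel = 1*1 = 1.
Iteration 3: components of {Gizmo,Panel} -> Hub = 1*3 = 3, Plate = 5*3 = 15.
Iteration 4: no further components; recursion stops.
Total rows emitted: 7.

7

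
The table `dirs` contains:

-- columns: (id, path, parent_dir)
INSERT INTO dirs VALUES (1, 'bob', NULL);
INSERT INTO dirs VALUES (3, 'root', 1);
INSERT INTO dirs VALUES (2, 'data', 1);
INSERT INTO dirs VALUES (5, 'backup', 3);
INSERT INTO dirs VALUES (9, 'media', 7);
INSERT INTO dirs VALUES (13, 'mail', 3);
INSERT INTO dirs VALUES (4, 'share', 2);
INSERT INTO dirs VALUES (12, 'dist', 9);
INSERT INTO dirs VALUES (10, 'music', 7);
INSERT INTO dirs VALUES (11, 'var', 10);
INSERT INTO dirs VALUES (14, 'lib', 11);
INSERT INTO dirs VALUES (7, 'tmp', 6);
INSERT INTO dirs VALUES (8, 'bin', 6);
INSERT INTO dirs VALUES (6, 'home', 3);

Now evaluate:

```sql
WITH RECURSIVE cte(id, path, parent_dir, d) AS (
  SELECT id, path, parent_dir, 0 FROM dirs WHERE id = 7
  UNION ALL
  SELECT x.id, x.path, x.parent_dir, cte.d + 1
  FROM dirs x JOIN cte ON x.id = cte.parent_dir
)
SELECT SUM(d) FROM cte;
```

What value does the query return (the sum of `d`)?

6

Base: id=7 (tmp), parent_dir=6, d 0.
Iteration 1: join on id=6 -> home (id 6, parent_dir=3, d 1).
Iteration 2: join on id=3 -> root (id 3, parent_dir=1, d 2).
Iteration 3: join on id=1 -> bob (id 1, parent_dir=NULL, d 3).
Iteration 4: parent_dir is NULL; no match; recursion stops.
SUM(d) = 0 + 1 + 2 + 3 = 6.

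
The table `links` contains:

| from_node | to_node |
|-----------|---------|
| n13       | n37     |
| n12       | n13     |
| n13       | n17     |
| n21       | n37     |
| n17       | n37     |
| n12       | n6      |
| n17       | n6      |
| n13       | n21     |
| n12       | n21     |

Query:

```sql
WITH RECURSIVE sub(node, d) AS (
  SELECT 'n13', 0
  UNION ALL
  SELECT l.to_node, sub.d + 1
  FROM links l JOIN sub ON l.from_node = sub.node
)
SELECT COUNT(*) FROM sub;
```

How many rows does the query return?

7

Base: (n13, d=0).
Iteration 1: edges from {n13} -> (n17, d=1), (n21, d=1), (n37, d=1).
Iteration 2: edges from {n17,n21,n37} -> (n37, d=2) x2, (n6, d=2). [UNION ALL keeps all 3 new rows, including repeats]
Iteration 3: no outgoing edges from {n37,n6}; recursion stops.
Total rows emitted: 7.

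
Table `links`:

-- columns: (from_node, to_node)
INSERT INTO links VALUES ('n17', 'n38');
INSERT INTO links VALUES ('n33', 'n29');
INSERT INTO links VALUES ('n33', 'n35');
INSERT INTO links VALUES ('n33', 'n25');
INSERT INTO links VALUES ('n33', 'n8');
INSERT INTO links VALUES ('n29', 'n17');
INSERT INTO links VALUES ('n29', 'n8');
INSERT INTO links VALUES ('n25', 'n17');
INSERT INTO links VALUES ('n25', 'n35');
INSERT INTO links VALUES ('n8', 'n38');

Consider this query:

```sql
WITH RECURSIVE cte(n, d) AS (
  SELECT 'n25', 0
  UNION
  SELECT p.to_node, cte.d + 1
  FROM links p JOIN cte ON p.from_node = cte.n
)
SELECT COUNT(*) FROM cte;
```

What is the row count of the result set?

4

Base: (n25, d=0).
Iteration 1: edges from {n25} -> (n17, d=1), (n35, d=1).
Iteration 2: edges from {n17,n35} -> (n38, d=2).
Iteration 3: no outgoing edges from {n38}; recursion stops.
Total rows emitted: 4.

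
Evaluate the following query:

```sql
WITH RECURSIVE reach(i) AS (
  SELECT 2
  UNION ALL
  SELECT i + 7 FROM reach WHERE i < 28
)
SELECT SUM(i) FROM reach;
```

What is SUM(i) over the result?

80

Base: i=2.
Iteration 1: 2 < 28 holds -> i = 2 + 7 = 9.
Iteration 2: 9 < 28 holds -> i = 9 + 7 = 16.
Iteration 3: 16 < 28 holds -> i = 16 + 7 = 23.
Iteration 4: 23 < 28 holds -> i = 23 + 7 = 30.
Iteration 5: 30 < 28 fails; recursion stops.
SUM(i) = 2 + 9 + 16 + 23 + 30 = 80.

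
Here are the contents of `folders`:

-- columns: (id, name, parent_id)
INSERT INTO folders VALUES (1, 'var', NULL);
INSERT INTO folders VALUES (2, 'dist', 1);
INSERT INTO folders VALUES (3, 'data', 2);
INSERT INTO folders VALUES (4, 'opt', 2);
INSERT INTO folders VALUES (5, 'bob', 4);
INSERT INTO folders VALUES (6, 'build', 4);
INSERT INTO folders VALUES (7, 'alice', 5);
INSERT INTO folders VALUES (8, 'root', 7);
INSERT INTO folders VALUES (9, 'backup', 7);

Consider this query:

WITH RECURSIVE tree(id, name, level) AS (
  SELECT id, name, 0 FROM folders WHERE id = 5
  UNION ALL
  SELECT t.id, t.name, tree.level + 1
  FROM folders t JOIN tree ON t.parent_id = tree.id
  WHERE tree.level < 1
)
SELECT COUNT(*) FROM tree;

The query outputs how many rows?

Base: id=5 (bob) at level 0.
Iteration 1: rows with parent_id in {5} -> alice (id 7, level 1).
Iteration 2: level < 1 fails for all current rows; recursion stops.
Total rows emitted: 2.

2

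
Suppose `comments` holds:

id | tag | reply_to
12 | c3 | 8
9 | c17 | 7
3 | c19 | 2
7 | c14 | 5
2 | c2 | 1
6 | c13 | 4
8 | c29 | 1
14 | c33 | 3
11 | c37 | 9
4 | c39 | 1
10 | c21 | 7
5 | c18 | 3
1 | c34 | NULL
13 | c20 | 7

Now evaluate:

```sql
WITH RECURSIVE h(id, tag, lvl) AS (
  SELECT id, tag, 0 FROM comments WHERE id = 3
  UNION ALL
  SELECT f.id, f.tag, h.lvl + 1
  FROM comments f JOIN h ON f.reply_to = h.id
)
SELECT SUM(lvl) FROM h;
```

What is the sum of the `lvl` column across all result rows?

17

Base: id=3 (c19) at lvl 0.
Iteration 1: rows with reply_to in {3} -> c18 (id 5, lvl 1), c33 (id 14, lvl 1).
Iteration 2: rows with reply_to in {5,14} -> c14 (id 7, lvl 2).
Iteration 3: rows with reply_to in {7} -> c17 (id 9, lvl 3), c21 (id 10, lvl 3), c20 (id 13, lvl 3).
Iteration 4: rows with reply_to in {9,10,13} -> c37 (id 11, lvl 4).
Iteration 5: no rows with reply_to in {11}; recursion stops.
SUM(lvl) = 0 + 1 + 1 + 2 + 3 + 3 + 3 + 4 = 17.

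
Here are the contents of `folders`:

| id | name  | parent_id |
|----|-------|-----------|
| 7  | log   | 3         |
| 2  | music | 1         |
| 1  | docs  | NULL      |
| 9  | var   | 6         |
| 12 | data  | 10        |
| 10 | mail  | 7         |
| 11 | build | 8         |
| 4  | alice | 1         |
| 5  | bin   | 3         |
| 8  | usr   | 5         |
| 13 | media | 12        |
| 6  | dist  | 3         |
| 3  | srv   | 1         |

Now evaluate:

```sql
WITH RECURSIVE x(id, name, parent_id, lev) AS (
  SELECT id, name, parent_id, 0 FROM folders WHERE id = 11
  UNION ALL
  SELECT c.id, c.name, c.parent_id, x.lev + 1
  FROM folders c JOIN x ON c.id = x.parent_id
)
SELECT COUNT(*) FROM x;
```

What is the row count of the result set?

Base: id=11 (build), parent_id=8, lev 0.
Iteration 1: join on id=8 -> usr (id 8, parent_id=5, lev 1).
Iteration 2: join on id=5 -> bin (id 5, parent_id=3, lev 2).
Iteration 3: join on id=3 -> srv (id 3, parent_id=1, lev 3).
Iteration 4: join on id=1 -> docs (id 1, parent_id=NULL, lev 4).
Iteration 5: parent_id is NULL; no match; recursion stops.
Total rows emitted: 5.

5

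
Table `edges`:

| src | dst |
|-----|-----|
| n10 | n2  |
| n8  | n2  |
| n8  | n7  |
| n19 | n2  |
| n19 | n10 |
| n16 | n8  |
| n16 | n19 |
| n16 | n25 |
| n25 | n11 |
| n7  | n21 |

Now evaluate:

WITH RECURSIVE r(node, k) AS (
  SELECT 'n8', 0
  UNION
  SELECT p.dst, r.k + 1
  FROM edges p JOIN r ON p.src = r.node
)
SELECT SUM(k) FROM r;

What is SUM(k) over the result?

4

Base: (n8, k=0).
Iteration 1: edges from {n8} -> (n2, k=1), (n7, k=1).
Iteration 2: edges from {n2,n7} -> (n21, k=2).
Iteration 3: no outgoing edges from {n21}; recursion stops.
SUM(k) = 0 + 1 + 1 + 2 = 4.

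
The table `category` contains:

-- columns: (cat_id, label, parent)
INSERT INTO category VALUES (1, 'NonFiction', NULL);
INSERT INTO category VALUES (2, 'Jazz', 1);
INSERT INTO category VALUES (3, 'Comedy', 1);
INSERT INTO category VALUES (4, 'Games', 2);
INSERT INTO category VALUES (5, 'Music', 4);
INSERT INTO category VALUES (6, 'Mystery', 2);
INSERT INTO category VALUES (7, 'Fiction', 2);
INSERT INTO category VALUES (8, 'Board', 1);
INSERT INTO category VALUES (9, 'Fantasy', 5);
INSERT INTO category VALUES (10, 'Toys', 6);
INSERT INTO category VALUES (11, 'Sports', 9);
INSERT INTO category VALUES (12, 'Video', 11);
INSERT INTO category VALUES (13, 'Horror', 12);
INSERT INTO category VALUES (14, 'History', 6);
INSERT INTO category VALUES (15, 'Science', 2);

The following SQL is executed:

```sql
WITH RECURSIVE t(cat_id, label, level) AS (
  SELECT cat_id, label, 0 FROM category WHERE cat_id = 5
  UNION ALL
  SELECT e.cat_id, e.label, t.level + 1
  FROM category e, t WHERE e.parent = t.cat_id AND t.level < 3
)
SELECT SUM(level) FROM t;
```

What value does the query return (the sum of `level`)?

Base: cat_id=5 (Music) at level 0.
Iteration 1: rows with parent in {5} -> Fantasy (id 9, level 1).
Iteration 2: rows with parent in {9} -> Sports (id 11, level 2).
Iteration 3: rows with parent in {11} -> Video (id 12, level 3).
Iteration 4: level < 3 fails for all current rows; recursion stops.
SUM(level) = 0 + 1 + 2 + 3 = 6.

6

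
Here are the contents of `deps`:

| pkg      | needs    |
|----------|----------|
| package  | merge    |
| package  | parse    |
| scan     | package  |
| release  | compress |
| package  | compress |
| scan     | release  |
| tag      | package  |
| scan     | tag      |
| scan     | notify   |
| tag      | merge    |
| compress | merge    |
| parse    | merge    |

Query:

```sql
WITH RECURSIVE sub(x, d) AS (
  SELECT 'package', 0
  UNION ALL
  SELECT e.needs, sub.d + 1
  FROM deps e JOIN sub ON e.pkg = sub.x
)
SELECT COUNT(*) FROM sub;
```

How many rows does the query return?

6

Base: (package, d=0).
Iteration 1: edges from {package} -> (compress, d=1), (merge, d=1), (parse, d=1).
Iteration 2: edges from {compress,merge,parse} -> (merge, d=2) x2. [UNION ALL keeps all 2 new rows, including repeats]
Iteration 3: no outgoing edges from {merge}; recursion stops.
Total rows emitted: 6.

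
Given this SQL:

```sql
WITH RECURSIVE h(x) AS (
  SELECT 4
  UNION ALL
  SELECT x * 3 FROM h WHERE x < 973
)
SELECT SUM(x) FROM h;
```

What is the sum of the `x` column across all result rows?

Base: x=4.
Iteration 1: 4 < 973 holds -> x = 4 * 3 = 12.
Iteration 2: 12 < 973 holds -> x = 12 * 3 = 36.
Iteration 3: 36 < 973 holds -> x = 36 * 3 = 108.
Iteration 4: 108 < 973 holds -> x = 108 * 3 = 324.
Iteration 5: 324 < 973 holds -> x = 324 * 3 = 972.
Iteration 6: 972 < 973 holds -> x = 972 * 3 = 2916.
Iteration 7: 2916 < 973 fails; recursion stops.
SUM(x) = 4 + 12 + 36 + 108 + 324 + 972 + 2916 = 4372.

4372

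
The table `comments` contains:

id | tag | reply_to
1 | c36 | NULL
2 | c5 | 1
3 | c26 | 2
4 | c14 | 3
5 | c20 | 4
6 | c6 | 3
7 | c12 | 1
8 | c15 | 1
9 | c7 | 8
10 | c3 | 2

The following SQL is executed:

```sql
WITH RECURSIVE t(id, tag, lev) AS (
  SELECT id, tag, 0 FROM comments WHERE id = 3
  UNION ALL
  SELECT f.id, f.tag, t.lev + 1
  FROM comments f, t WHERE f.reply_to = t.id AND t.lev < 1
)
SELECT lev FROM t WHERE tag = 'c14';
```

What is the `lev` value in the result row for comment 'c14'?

1

Base: id=3 (c26) at lev 0.
Iteration 1: rows with reply_to in {3} -> c14 (id 4, lev 1), c6 (id 6, lev 1).
Iteration 2: lev < 1 fails for all current rows; recursion stops.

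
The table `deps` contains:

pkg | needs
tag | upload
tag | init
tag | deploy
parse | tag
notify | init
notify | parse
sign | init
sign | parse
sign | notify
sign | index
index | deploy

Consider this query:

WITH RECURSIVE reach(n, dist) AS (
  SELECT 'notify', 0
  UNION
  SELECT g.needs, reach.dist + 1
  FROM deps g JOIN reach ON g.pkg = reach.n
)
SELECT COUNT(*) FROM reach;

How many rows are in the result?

7

Base: (notify, dist=0).
Iteration 1: edges from {notify} -> (init, dist=1), (parse, dist=1).
Iteration 2: edges from {init,parse} -> (tag, dist=2).
Iteration 3: edges from {tag} -> (deploy, dist=3), (init, dist=3), (upload, dist=3).
Iteration 4: no outgoing edges from {deploy,init,upload}; recursion stops.
Total rows emitted: 7.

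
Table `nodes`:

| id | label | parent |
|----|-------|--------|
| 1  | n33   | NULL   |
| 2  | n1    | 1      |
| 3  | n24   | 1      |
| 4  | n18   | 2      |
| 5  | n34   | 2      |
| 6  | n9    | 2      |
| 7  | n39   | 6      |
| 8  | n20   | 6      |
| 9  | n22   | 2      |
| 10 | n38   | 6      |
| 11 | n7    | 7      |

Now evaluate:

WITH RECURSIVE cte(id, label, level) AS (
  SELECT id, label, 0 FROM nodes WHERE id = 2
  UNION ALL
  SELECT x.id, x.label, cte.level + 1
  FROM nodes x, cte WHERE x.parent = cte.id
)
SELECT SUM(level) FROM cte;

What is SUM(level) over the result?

Base: id=2 (n1) at level 0.
Iteration 1: rows with parent in {2} -> n18 (id 4, level 1), n34 (id 5, level 1), n9 (id 6, level 1), n22 (id 9, level 1).
Iteration 2: rows with parent in {4,5,6,9} -> n39 (id 7, level 2), n20 (id 8, level 2), n38 (id 10, level 2).
Iteration 3: rows with parent in {7,8,10} -> n7 (id 11, level 3).
Iteration 4: no rows with parent in {11}; recursion stops.
SUM(level) = 0 + 1 + 1 + 1 + 1 + 2 + 2 + 2 + 3 = 13.

13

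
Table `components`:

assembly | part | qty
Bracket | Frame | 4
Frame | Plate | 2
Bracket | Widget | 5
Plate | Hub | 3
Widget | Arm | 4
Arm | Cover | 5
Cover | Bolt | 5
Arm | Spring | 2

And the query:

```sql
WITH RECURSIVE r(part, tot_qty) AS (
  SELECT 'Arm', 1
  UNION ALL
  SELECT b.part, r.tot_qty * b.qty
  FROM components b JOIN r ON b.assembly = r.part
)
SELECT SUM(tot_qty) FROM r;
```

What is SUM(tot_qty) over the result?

Base: (Arm, tot_qty=1).
Iteration 1: components of {Arm} -> Cover = 1*5 = 5, Spring = 1*2 = 2.
Iteration 2: components of {Cover,Spring} -> Bolt = 5*5 = 25.
Iteration 3: no further components; recursion stops.
SUM(tot_qty) = 1 + 5 + 2 + 25 = 33.

33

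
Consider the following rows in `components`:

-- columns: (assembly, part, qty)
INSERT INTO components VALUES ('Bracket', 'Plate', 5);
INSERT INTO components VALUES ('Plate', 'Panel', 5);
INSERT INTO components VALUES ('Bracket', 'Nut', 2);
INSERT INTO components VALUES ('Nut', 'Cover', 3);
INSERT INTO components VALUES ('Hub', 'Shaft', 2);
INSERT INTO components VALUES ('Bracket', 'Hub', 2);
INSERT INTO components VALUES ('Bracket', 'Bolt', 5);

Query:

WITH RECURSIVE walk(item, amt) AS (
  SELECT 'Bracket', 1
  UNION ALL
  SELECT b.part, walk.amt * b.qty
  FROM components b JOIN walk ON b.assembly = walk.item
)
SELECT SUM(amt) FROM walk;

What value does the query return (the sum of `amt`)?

Base: (Bracket, amt=1).
Iteration 1: components of {Bracket} -> Bolt = 1*5 = 5, Hub = 1*2 = 2, Nut = 1*2 = 2, Plate = 1*5 = 5.
Iteration 2: components of {Bolt,Hub,Nut,Plate} -> Cover = 2*3 = 6, Panel = 5*5 = 25, Shaft = 2*2 = 4.
Iteration 3: no further components; recursion stops.
SUM(amt) = 1 + 5 + 2 + 2 + 5 + 25 + 6 + 4 = 50.

50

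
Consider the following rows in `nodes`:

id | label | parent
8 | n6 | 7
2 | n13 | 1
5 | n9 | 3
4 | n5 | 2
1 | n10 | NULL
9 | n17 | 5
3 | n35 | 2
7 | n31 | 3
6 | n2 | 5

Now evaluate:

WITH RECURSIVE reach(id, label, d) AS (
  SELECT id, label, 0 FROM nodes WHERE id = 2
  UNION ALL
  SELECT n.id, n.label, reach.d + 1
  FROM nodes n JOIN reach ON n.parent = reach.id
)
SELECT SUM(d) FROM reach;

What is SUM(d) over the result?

15

Base: id=2 (n13) at d 0.
Iteration 1: rows with parent in {2} -> n35 (id 3, d 1), n5 (id 4, d 1).
Iteration 2: rows with parent in {3,4} -> n9 (id 5, d 2), n31 (id 7, d 2).
Iteration 3: rows with parent in {5,7} -> n2 (id 6, d 3), n6 (id 8, d 3), n17 (id 9, d 3).
Iteration 4: no rows with parent in {6,8,9}; recursion stops.
SUM(d) = 0 + 1 + 1 + 2 + 2 + 3 + 3 + 3 = 15.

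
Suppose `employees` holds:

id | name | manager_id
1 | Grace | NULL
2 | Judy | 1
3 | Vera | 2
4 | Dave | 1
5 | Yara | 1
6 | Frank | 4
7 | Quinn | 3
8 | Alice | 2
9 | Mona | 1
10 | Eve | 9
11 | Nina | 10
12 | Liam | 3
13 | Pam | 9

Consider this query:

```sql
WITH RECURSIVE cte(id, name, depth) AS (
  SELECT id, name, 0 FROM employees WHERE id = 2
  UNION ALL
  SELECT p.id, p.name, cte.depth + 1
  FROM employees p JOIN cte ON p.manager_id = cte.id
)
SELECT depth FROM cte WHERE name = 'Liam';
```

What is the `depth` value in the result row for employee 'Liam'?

Base: id=2 (Judy) at depth 0.
Iteration 1: rows with manager_id in {2} -> Vera (id 3, depth 1), Alice (id 8, depth 1).
Iteration 2: rows with manager_id in {3,8} -> Quinn (id 7, depth 2), Liam (id 12, depth 2).
Iteration 3: no rows with manager_id in {7,12}; recursion stops.

2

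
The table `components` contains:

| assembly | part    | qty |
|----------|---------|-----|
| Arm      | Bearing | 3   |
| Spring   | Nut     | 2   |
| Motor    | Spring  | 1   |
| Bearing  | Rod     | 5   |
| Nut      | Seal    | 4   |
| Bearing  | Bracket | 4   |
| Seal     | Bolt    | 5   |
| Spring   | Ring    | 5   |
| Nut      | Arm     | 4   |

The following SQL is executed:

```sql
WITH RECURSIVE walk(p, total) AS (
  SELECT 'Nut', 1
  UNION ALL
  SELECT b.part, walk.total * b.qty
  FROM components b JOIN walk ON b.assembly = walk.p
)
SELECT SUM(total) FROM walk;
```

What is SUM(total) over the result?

149

Base: (Nut, total=1).
Iteration 1: components of {Nut} -> Arm = 1*4 = 4, Seal = 1*4 = 4.
Iteration 2: components of {Arm,Seal} -> Bearing = 4*3 = 12, Bolt = 4*5 = 20.
Iteration 3: components of {Bearing,Bolt} -> Bracket = 12*4 = 48, Rod = 12*5 = 60.
Iteration 4: no further components; recursion stops.
SUM(total) = 1 + 4 + 4 + 20 + 12 + 48 + 60 = 149.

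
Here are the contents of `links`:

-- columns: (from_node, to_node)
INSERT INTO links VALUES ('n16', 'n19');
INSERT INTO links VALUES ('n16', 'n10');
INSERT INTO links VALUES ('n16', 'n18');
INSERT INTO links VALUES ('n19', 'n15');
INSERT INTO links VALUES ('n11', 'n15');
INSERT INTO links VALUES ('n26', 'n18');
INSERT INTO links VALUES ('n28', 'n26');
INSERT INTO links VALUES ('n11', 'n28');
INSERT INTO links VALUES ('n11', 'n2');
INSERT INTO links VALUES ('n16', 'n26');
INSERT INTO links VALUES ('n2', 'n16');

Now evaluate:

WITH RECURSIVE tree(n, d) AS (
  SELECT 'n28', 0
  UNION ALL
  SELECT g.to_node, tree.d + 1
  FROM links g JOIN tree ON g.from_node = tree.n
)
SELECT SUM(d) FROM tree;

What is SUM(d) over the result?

Base: (n28, d=0).
Iteration 1: edges from {n28} -> (n26, d=1).
Iteration 2: edges from {n26} -> (n18, d=2).
Iteration 3: no outgoing edges from {n18}; recursion stops.
SUM(d) = 0 + 1 + 2 = 3.

3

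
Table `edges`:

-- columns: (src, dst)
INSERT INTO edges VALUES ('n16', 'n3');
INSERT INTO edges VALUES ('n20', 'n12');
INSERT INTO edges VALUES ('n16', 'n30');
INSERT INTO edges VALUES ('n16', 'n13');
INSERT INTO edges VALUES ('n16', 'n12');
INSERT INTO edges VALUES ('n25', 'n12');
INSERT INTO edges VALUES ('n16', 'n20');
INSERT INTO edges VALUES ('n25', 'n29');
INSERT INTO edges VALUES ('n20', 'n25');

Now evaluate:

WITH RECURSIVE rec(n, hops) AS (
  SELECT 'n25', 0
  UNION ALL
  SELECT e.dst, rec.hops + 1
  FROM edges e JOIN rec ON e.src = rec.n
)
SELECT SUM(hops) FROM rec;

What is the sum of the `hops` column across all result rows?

Base: (n25, hops=0).
Iteration 1: edges from {n25} -> (n12, hops=1), (n29, hops=1).
Iteration 2: no outgoing edges from {n12,n29}; recursion stops.
SUM(hops) = 0 + 1 + 1 = 2.

2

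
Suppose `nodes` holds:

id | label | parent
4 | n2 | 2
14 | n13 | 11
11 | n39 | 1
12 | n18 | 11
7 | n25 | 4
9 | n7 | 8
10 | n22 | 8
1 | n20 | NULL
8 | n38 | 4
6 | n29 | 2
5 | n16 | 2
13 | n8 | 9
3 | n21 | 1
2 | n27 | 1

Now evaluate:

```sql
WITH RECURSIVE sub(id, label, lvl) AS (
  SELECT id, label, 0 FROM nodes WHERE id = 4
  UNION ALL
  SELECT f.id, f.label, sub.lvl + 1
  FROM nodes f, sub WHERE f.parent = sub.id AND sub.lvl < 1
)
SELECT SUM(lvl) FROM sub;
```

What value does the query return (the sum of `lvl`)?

Base: id=4 (n2) at lvl 0.
Iteration 1: rows with parent in {4} -> n25 (id 7, lvl 1), n38 (id 8, lvl 1).
Iteration 2: lvl < 1 fails for all current rows; recursion stops.
SUM(lvl) = 0 + 1 + 1 = 2.

2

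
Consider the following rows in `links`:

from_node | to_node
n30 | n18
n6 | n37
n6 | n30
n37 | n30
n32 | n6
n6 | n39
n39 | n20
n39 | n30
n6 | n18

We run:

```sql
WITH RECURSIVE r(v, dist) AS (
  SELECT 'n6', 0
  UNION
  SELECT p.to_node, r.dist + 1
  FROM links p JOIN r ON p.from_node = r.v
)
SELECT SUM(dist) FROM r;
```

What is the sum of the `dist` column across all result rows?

Base: (n6, dist=0).
Iteration 1: edges from {n6} -> (n18, dist=1), (n30, dist=1), (n37, dist=1), (n39, dist=1).
Iteration 2: edges from {n18,n30,n37,n39} -> (n18, dist=2), (n20, dist=2), (n30, dist=2). [UNION drops 1 duplicate row(s)]
Iteration 3: edges from {n18,n20,n30} -> (n18, dist=3).
Iteration 4: no outgoing edges from {n18}; recursion stops.
SUM(dist) = 0 + 1 + 1 + 1 + 1 + 2 + 2 + 2 + 3 = 13.

13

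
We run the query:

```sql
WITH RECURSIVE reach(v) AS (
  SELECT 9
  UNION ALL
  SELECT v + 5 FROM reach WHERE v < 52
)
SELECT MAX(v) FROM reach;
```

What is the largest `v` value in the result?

54

Base: v=9.
Iteration 1: 9 < 52 holds -> v = 9 + 5 = 14.
Iteration 2: 14 < 52 holds -> v = 14 + 5 = 19.
Iteration 3: 19 < 52 holds -> v = 19 + 5 = 24.
Iteration 4: 24 < 52 holds -> v = 24 + 5 = 29.
Iteration 5: 29 < 52 holds -> v = 29 + 5 = 34.
Iteration 6: 34 < 52 holds -> v = 34 + 5 = 39.
Iteration 7: 39 < 52 holds -> v = 39 + 5 = 44.
Iteration 8: 44 < 52 holds -> v = 44 + 5 = 49.
Iteration 9: 49 < 52 holds -> v = 49 + 5 = 54.
Iteration 10: 54 < 52 fails; recursion stops.
v values: 9, 14, 19, 24, 29, 34, 39, 44, 49, 54; the maximum is 54.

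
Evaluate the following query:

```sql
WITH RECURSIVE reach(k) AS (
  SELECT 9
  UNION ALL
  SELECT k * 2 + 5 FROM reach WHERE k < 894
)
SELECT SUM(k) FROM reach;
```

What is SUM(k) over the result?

Base: k=9.
Iteration 1: 9 < 894 holds -> k = 9 * 2 + 5 = 23.
Iteration 2: 23 < 894 holds -> k = 23 * 2 + 5 = 51.
Iteration 3: 51 < 894 holds -> k = 51 * 2 + 5 = 107.
Iteration 4: 107 < 894 holds -> k = 107 * 2 + 5 = 219.
Iteration 5: 219 < 894 holds -> k = 219 * 2 + 5 = 443.
Iteration 6: 443 < 894 holds -> k = 443 * 2 + 5 = 891.
Iteration 7: 891 < 894 holds -> k = 891 * 2 + 5 = 1787.
Iteration 8: 1787 < 894 fails; recursion stops.
SUM(k) = 9 + 23 + 51 + 107 + 219 + 443 + 891 + 1787 = 3530.

3530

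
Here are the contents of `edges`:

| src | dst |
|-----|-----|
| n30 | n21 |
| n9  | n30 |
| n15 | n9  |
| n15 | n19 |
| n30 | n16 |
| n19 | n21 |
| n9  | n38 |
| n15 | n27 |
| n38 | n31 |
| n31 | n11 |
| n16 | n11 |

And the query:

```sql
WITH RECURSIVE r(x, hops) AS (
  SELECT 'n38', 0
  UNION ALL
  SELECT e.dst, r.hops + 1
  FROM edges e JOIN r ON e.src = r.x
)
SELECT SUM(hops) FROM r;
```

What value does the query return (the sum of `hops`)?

3

Base: (n38, hops=0).
Iteration 1: edges from {n38} -> (n31, hops=1).
Iteration 2: edges from {n31} -> (n11, hops=2).
Iteration 3: no outgoing edges from {n11}; recursion stops.
SUM(hops) = 0 + 1 + 2 = 3.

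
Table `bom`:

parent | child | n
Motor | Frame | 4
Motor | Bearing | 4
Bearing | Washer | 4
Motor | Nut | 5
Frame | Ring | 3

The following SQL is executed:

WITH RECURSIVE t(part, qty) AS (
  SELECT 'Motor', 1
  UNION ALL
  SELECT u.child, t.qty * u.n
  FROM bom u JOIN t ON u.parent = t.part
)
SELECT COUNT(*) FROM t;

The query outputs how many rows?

6

Base: (Motor, qty=1).
Iteration 1: components of {Motor} -> Bearing = 1*4 = 4, Frame = 1*4 = 4, Nut = 1*5 = 5.
Iteration 2: components of {Bearing,Frame,Nut} -> Ring = 4*3 = 12, Washer = 4*4 = 16.
Iteration 3: no further components; recursion stops.
Total rows emitted: 6.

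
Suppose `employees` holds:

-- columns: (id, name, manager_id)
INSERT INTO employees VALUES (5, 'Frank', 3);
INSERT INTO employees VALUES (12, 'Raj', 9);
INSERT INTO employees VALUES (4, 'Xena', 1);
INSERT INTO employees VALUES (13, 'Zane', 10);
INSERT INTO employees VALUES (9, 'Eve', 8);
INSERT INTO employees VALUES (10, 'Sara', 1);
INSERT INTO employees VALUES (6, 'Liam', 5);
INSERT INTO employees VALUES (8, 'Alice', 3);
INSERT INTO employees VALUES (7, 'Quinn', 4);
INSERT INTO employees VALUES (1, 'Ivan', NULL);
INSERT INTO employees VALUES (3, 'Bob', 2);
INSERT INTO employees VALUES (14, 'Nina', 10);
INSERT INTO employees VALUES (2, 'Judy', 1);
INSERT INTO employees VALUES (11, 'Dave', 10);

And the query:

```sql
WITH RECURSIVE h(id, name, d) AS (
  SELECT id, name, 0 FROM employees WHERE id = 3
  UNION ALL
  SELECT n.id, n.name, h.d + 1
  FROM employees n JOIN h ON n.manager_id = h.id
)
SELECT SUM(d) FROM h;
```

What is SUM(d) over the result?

Base: id=3 (Bob) at d 0.
Iteration 1: rows with manager_id in {3} -> Frank (id 5, d 1), Alice (id 8, d 1).
Iteration 2: rows with manager_id in {5,8} -> Liam (id 6, d 2), Eve (id 9, d 2).
Iteration 3: rows with manager_id in {6,9} -> Raj (id 12, d 3).
Iteration 4: no rows with manager_id in {12}; recursion stops.
SUM(d) = 0 + 1 + 1 + 2 + 2 + 3 = 9.

9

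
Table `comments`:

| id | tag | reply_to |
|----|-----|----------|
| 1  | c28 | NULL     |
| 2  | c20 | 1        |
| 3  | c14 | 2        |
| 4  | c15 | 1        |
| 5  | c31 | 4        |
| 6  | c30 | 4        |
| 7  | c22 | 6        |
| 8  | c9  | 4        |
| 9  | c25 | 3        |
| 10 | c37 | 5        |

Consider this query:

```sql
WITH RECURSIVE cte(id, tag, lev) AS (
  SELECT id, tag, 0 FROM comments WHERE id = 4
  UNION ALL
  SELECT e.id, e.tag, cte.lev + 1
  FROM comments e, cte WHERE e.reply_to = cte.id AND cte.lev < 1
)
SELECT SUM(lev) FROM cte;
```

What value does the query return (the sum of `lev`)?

3

Base: id=4 (c15) at lev 0.
Iteration 1: rows with reply_to in {4} -> c31 (id 5, lev 1), c30 (id 6, lev 1), c9 (id 8, lev 1).
Iteration 2: lev < 1 fails for all current rows; recursion stops.
SUM(lev) = 0 + 1 + 1 + 1 = 3.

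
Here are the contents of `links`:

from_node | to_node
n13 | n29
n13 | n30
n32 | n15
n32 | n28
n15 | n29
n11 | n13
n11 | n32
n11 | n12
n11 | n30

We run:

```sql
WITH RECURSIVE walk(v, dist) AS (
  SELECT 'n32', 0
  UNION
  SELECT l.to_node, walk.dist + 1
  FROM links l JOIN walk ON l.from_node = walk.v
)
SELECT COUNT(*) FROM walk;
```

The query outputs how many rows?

Base: (n32, dist=0).
Iteration 1: edges from {n32} -> (n15, dist=1), (n28, dist=1).
Iteration 2: edges from {n15,n28} -> (n29, dist=2).
Iteration 3: no outgoing edges from {n29}; recursion stops.
Total rows emitted: 4.

4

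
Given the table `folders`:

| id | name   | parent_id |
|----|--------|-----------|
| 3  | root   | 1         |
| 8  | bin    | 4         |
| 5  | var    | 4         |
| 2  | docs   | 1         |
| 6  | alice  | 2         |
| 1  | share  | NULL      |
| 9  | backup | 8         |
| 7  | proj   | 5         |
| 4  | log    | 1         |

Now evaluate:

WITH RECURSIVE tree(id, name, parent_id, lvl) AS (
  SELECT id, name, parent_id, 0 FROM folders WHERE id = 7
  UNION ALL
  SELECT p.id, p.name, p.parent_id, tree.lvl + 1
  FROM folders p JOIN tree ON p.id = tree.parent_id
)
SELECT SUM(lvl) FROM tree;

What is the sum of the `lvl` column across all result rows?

6

Base: id=7 (proj), parent_id=5, lvl 0.
Iteration 1: join on id=5 -> var (id 5, parent_id=4, lvl 1).
Iteration 2: join on id=4 -> log (id 4, parent_id=1, lvl 2).
Iteration 3: join on id=1 -> share (id 1, parent_id=NULL, lvl 3).
Iteration 4: parent_id is NULL; no match; recursion stops.
SUM(lvl) = 0 + 1 + 2 + 3 = 6.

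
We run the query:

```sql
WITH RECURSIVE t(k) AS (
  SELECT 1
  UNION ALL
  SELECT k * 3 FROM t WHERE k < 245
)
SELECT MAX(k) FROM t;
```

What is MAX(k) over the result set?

729

Base: k=1.
Iteration 1: 1 < 245 holds -> k = 1 * 3 = 3.
Iteration 2: 3 < 245 holds -> k = 3 * 3 = 9.
Iteration 3: 9 < 245 holds -> k = 9 * 3 = 27.
Iteration 4: 27 < 245 holds -> k = 27 * 3 = 81.
Iteration 5: 81 < 245 holds -> k = 81 * 3 = 243.
Iteration 6: 243 < 245 holds -> k = 243 * 3 = 729.
Iteration 7: 729 < 245 fails; recursion stops.
k values: 1, 3, 9, 27, 81, 243, 729; the maximum is 729.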